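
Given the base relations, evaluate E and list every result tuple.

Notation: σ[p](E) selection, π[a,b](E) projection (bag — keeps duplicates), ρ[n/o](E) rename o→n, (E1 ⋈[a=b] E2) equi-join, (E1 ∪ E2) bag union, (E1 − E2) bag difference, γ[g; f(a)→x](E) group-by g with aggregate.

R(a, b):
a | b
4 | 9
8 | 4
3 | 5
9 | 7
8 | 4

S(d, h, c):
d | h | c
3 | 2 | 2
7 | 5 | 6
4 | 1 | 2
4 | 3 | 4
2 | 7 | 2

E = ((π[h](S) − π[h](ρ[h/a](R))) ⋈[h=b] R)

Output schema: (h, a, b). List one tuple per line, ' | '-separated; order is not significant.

Per-node cardinality:
  S → 5
  π[h](S) → 5
  R → 5
  ρ[h/a](R) → 5
  π[h](ρ[h/a](R)) → 5
  (π[h](S) − π[h](ρ[h/a](R))) → 4
  R → 5
  ((π[h](S) − π[h](ρ[h/a](R))) ⋈[h=b] R) → 2

== RESULT ==
h | a | b
5 | 3 | 5
7 | 9 | 7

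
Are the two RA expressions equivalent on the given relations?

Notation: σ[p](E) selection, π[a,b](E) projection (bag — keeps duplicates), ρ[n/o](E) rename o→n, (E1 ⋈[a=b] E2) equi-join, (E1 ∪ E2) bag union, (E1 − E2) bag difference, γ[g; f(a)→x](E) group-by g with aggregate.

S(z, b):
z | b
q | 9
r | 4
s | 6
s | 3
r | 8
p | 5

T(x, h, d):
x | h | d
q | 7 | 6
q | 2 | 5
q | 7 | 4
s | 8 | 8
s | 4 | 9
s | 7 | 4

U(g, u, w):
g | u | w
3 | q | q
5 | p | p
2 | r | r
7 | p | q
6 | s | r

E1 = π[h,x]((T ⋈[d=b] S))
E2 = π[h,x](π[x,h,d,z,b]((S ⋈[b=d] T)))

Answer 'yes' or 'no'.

E1 subexpression sizes:
  T → 6
  S → 6
  (T ⋈[d=b] S) → 6
  π[h,x]((T ⋈[d=b] S)) → 6
E2 subexpression sizes:
  S → 6
  T → 6
  (S ⋈[b=d] T) → 6
  π[x,h,d,z,b]((S ⋈[b=d] T)) → 6
  π[h,x](π[x,h,d,z,b]((S ⋈[b=d] T))) → 6

E1 and E2 produce the same multiset:
h | x
2 | q
4 | s
7 | q
7 | q
7 | s
8 | s

yes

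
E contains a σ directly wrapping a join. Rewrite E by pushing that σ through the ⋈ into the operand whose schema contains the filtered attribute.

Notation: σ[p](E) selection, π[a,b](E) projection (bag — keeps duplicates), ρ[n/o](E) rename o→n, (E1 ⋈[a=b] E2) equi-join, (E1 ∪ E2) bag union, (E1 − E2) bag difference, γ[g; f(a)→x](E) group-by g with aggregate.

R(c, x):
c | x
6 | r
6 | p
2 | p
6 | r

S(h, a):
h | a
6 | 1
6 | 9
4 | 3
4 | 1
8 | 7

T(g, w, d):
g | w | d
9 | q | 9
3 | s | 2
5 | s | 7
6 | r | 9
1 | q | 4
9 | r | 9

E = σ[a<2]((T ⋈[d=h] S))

σ filters on a, owned by the right side.
E' = (T ⋈[d=h] σ[a<2](S))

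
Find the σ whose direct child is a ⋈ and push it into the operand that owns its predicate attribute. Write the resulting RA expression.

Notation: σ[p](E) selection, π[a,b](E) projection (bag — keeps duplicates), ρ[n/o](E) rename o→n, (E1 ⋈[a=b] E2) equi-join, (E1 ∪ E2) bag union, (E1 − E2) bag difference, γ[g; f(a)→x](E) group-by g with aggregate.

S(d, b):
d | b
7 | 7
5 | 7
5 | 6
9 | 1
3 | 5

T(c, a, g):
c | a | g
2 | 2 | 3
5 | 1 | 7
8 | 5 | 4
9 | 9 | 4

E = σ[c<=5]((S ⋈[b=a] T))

σ filters on c, owned by the right side.
E' = (S ⋈[b=a] σ[c<=5](T))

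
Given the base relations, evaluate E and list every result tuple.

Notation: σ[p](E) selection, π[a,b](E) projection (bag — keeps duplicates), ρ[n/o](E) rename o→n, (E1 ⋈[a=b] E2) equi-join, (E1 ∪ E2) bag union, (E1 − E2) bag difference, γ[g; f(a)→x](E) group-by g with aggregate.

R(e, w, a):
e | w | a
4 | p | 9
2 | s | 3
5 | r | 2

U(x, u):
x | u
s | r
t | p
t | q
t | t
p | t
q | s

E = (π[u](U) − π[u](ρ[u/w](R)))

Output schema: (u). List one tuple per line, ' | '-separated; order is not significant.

Subexpression sizes:
  U → 6
  π[u](U) → 6
  R → 3
  ρ[u/w](R) → 3
  π[u](ρ[u/w](R)) → 3
  (π[u](U) − π[u](ρ[u/w](R))) → 3

== RESULT ==
u
q
t
t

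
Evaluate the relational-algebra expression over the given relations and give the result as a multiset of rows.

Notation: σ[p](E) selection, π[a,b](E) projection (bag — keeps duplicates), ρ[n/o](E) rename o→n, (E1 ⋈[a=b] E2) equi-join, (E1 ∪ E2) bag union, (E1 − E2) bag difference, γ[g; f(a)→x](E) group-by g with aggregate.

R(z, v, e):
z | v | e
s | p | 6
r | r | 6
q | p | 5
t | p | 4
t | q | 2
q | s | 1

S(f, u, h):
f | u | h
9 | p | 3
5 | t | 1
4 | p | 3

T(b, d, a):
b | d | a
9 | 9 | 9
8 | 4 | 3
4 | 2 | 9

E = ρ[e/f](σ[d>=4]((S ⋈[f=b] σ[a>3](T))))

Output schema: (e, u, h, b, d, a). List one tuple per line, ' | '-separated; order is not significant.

Subexpression sizes:
  S → 3
  T → 3
  σ[a>3](T) → 2
  (S ⋈[f=b] σ[a>3](T)) → 2
  σ[d>=4]((S ⋈[f=b] σ[a>3](T))) → 1
  ρ[e/f](σ[d>=4]((S ⋈[f=b] σ[a>3](T)))) → 1

== RESULT ==
e | u | h | b | d | a
9 | p | 3 | 9 | 9 | 9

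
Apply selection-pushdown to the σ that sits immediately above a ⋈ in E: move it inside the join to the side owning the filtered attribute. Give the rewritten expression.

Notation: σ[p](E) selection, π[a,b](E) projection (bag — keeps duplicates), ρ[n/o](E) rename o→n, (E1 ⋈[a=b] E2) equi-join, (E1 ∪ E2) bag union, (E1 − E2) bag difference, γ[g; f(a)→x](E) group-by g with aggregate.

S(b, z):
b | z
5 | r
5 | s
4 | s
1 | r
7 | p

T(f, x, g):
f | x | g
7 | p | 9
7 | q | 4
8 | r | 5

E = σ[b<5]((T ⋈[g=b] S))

σ filters on b, owned by the right side.
E' = (T ⋈[g=b] σ[b<5](S))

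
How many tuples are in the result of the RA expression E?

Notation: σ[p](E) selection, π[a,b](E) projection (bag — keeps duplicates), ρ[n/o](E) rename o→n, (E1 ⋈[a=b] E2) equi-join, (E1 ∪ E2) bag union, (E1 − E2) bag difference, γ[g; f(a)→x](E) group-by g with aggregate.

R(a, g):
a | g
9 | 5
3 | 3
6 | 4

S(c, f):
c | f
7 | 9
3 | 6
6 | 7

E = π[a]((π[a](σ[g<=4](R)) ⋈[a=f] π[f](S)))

Subexpression sizes:
  R → 3
  σ[g<=4](R) → 2
  π[a](σ[g<=4](R)) → 2
  S → 3
  π[f](S) → 3
  (π[a](σ[g<=4](R)) ⋈[a=f] π[f](S)) → 1
  π[a]((π[a](σ[g<=4](R)) ⋈[a=f] π[f](S))) → 1

|E| = 1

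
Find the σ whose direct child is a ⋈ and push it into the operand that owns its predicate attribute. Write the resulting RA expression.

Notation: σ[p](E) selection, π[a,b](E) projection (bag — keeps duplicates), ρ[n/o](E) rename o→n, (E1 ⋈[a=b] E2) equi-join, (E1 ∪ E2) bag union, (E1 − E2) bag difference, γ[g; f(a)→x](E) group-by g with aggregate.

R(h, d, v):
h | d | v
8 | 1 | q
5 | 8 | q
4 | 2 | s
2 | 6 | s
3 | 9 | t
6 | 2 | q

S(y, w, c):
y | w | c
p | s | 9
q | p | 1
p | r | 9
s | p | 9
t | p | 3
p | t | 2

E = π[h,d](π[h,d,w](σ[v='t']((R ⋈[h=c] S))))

σ filters on v, owned by the left side.
E' = π[h,d](π[h,d,w]((σ[v='t'](R) ⋈[h=c] S)))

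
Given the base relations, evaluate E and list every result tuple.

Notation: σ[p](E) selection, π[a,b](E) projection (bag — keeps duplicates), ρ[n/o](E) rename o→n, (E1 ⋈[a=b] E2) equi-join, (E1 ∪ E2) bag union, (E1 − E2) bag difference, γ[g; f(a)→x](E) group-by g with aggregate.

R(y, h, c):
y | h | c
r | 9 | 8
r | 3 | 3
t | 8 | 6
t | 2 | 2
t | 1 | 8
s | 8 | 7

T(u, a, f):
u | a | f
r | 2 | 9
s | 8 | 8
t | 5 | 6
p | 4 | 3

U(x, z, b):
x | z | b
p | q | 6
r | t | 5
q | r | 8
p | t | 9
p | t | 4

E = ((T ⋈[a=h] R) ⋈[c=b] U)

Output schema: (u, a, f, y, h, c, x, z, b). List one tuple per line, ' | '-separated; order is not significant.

Per-node cardinality:
  T → 4
  R → 6
  (T ⋈[a=h] R) → 3
  U → 5
  ((T ⋈[a=h] R) ⋈[c=b] U) → 1

== RESULT ==
u | a | f | y | h | c | x | z | b
s | 8 | 8 | t | 8 | 6 | p | q | 6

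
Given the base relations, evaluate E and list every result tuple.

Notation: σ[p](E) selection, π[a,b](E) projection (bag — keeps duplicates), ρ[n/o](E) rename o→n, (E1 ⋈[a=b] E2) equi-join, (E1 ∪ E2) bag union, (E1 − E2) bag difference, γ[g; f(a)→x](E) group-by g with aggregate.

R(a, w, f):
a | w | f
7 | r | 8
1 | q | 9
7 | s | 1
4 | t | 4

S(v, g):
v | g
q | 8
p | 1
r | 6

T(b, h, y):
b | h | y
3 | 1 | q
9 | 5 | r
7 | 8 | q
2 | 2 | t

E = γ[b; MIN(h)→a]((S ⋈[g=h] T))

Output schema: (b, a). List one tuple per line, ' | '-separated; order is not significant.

Stepwise |·|:
  S → 3
  T → 4
  (S ⋈[g=h] T) → 2
  γ[b; MIN(h)→a]((S ⋈[g=h] T)) → 2

== RESULT ==
b | a
3 | 1
7 | 8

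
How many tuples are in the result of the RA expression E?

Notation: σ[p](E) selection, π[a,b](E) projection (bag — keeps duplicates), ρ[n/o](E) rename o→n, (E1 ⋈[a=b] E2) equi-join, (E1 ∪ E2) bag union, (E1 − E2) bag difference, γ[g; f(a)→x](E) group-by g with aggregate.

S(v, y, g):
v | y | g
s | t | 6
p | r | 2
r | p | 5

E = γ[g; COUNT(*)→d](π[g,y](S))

Stepwise |·|:
  S → 3
  π[g,y](S) → 3
  γ[g; COUNT(*)→d](π[g,y](S)) → 3

|E| = 3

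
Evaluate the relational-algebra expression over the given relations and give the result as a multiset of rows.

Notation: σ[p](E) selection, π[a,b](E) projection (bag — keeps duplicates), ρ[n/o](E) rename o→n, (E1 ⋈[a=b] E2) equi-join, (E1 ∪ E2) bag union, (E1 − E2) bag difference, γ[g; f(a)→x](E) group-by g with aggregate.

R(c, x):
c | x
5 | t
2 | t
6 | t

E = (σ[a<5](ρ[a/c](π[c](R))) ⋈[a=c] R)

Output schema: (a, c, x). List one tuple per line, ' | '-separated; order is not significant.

Per-node cardinality:
  R → 3
  π[c](R) → 3
  ρ[a/c](π[c](R)) → 3
  σ[a<5](ρ[a/c](π[c](R))) → 1
  R → 3
  (σ[a<5](ρ[a/c](π[c](R))) ⋈[a=c] R) → 1

== RESULT ==
a | c | x
2 | 2 | t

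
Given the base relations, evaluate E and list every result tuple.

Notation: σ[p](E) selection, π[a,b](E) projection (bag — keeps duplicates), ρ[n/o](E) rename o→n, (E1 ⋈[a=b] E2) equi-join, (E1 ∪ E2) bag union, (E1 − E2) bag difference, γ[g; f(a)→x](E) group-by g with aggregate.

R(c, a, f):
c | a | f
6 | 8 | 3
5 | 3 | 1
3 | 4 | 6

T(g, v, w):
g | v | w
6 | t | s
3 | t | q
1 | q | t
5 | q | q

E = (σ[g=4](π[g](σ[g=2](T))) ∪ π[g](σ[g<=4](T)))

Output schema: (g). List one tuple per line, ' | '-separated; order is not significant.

Row counts bottom-up:
  T → 4
  σ[g=2](T) → 0
  π[g](σ[g=2](T)) → 0
  σ[g=4](π[g](σ[g=2](T))) → 0
  T → 4
  σ[g<=4](T) → 2
  π[g](σ[g<=4](T)) → 2
  (σ[g=4](π[g](σ[g=2](T))) ∪ π[g](σ[g<=4](T))) → 2

== RESULT ==
g
1
3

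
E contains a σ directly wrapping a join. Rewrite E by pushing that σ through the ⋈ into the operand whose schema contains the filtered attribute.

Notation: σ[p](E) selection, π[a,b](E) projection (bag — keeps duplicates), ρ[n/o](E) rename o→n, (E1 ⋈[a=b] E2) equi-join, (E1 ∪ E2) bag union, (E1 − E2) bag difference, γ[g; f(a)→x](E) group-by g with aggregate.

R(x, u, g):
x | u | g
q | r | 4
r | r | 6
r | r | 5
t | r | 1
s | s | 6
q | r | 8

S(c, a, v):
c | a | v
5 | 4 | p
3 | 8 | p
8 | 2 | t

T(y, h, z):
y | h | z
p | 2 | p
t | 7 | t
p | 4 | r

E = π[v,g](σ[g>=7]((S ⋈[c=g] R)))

σ filters on g, owned by the right side.
E' = π[v,g]((S ⋈[c=g] σ[g>=7](R)))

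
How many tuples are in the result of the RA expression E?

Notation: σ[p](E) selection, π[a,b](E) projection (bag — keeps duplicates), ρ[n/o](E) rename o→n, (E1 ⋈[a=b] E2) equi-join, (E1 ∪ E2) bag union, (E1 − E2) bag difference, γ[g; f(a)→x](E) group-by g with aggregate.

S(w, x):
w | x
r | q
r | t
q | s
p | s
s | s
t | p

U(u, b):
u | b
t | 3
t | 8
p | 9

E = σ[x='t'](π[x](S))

Subexpression sizes:
  S → 6
  π[x](S) → 6
  σ[x='t'](π[x](S)) → 1

|E| = 1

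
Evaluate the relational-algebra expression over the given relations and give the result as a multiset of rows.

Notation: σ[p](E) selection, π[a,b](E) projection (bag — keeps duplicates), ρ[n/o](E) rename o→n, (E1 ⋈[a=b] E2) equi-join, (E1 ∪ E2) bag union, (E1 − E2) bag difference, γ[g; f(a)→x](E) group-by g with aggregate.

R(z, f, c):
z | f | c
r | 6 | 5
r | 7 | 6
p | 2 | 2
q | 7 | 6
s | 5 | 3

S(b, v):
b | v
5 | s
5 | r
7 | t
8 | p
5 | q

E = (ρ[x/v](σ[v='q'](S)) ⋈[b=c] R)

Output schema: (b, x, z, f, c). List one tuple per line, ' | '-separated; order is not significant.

Row counts bottom-up:
  S → 5
  σ[v='q'](S) → 1
  ρ[x/v](σ[v='q'](S)) → 1
  R → 5
  (ρ[x/v](σ[v='q'](S)) ⋈[b=c] R) → 1

== RESULT ==
b | x | z | f | c
5 | q | r | 6 | 5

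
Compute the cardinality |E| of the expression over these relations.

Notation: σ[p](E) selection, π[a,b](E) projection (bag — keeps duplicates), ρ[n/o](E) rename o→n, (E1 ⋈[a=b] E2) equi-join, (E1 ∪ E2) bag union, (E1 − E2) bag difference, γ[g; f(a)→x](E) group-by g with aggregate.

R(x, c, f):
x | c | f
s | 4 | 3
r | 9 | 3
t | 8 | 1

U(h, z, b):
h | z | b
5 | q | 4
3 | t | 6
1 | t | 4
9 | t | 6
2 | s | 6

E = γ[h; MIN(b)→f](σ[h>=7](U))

Per-node cardinality:
  U → 5
  σ[h>=7](U) → 1
  γ[h; MIN(b)→f](σ[h>=7](U)) → 1

|E| = 1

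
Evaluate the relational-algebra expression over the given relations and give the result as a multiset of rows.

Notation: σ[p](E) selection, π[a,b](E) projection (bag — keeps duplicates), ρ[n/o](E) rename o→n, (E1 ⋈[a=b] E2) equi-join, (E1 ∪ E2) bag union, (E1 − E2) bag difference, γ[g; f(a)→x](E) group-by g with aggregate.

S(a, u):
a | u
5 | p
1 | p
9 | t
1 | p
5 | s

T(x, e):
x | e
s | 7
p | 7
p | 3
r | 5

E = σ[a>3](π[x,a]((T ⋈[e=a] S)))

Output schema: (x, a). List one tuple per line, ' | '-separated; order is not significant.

Stepwise |·|:
  T → 4
  S → 5
  (T ⋈[e=a] S) → 2
  π[x,a]((T ⋈[e=a] S)) → 2
  σ[a>3](π[x,a]((T ⋈[e=a] S))) → 2

== RESULT ==
x | a
r | 5
r | 5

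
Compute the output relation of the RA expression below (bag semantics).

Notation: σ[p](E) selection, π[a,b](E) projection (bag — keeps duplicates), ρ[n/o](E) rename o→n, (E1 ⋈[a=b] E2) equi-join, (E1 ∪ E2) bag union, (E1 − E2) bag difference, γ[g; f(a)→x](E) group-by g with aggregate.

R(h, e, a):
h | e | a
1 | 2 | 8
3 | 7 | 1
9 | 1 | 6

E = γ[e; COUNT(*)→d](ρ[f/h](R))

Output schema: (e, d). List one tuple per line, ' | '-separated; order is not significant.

Subexpression sizes:
  R → 3
  ρ[f/h](R) → 3
  γ[e; COUNT(*)→d](ρ[f/h](R)) → 3

== RESULT ==
e | d
1 | 1
2 | 1
7 | 1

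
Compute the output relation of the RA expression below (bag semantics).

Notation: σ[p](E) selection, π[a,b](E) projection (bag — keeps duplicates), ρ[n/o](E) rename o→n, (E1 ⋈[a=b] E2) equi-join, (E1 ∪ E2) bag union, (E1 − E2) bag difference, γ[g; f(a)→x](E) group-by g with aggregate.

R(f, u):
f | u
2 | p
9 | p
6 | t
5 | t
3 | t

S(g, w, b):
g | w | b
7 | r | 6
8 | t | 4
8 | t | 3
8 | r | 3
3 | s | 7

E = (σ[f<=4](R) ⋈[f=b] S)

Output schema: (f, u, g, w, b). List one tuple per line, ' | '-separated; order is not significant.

Stepwise |·|:
  R → 5
  σ[f<=4](R) → 2
  S → 5
  (σ[f<=4](R) ⋈[f=b] S) → 2

== RESULT ==
f | u | g | w | b
3 | t | 8 | r | 3
3 | t | 8 | t | 3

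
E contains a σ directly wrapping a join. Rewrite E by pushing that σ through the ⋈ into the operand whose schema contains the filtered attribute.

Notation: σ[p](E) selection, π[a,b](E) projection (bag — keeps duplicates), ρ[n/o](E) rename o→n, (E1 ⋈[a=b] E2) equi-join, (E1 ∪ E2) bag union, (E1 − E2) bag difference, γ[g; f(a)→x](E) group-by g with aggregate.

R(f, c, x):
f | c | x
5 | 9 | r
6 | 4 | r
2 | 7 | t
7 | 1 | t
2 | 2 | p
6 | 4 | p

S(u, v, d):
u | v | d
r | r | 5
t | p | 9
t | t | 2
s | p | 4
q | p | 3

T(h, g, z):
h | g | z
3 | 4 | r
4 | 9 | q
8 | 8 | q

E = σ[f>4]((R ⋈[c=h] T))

σ filters on f, owned by the left side.
E' = (σ[f>4](R) ⋈[c=h] T)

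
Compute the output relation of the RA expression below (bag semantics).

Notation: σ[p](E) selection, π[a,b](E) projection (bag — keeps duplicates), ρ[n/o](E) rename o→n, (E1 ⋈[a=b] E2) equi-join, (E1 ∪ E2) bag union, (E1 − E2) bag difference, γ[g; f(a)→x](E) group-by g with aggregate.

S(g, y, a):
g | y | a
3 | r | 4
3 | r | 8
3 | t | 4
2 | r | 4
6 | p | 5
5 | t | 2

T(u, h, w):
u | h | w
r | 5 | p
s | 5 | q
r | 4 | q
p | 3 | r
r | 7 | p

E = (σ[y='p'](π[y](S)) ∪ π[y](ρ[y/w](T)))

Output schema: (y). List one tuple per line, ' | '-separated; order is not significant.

Subexpression sizes:
  S → 6
  π[y](S) → 6
  σ[y='p'](π[y](S)) → 1
  T → 5
  ρ[y/w](T) → 5
  π[y](ρ[y/w](T)) → 5
  (σ[y='p'](π[y](S)) ∪ π[y](ρ[y/w](T))) → 6

== RESULT ==
y
p
p
p
q
q
r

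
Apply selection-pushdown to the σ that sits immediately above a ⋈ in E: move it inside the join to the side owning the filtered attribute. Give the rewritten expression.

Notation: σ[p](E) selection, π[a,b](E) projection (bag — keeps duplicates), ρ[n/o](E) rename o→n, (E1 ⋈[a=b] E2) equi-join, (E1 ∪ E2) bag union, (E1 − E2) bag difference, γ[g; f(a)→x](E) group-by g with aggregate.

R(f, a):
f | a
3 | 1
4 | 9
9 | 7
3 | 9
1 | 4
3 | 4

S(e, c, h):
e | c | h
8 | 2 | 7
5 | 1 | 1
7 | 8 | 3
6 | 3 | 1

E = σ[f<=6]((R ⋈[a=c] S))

σ filters on f, owned by the left side.
E' = (σ[f<=6](R) ⋈[a=c] S)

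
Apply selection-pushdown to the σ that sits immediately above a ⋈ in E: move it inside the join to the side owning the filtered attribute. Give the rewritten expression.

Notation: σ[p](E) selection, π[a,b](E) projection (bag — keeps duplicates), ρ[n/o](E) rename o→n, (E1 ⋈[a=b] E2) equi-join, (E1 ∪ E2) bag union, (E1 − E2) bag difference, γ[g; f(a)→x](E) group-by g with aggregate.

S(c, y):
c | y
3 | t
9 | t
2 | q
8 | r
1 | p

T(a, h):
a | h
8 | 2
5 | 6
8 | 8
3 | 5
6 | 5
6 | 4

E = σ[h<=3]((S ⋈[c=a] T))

σ filters on h, owned by the right side.
E' = (S ⋈[c=a] σ[h<=3](T))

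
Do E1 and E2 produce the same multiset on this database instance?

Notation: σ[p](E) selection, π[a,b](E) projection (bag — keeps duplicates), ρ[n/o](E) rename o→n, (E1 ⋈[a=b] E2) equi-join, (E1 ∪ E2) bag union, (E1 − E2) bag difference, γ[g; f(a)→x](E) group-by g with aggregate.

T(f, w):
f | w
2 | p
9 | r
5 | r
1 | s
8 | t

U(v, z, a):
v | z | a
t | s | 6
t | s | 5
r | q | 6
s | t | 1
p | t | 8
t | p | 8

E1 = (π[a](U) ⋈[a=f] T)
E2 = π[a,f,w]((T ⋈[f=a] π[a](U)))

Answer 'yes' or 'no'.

E1 subexpression sizes:
  U → 6
  π[a](U) → 6
  T → 5
  (π[a](U) ⋈[a=f] T) → 4
E2 subexpression sizes:
  T → 5
  U → 6
  π[a](U) → 6
  (T ⋈[f=a] π[a](U)) → 4
  π[a,f,w]((T ⋈[f=a] π[a](U))) → 4

E1 and E2 produce the same multiset:
a | f | w
1 | 1 | s
5 | 5 | r
8 | 8 | t
8 | 8 | t

yes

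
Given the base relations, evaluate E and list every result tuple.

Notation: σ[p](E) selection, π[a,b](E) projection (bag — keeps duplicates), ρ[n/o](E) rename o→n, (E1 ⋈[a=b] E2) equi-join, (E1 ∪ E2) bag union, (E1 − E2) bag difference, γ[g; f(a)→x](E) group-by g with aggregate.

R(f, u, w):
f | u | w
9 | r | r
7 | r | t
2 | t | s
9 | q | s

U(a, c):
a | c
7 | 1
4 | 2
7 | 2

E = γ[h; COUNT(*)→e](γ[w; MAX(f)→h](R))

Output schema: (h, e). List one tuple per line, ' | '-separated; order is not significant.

Subexpression sizes:
  R → 4
  γ[w; MAX(f)→h](R) → 3
  γ[h; COUNT(*)→e](γ[w; MAX(f)→h](R)) → 2

== RESULT ==
h | e
7 | 1
9 | 2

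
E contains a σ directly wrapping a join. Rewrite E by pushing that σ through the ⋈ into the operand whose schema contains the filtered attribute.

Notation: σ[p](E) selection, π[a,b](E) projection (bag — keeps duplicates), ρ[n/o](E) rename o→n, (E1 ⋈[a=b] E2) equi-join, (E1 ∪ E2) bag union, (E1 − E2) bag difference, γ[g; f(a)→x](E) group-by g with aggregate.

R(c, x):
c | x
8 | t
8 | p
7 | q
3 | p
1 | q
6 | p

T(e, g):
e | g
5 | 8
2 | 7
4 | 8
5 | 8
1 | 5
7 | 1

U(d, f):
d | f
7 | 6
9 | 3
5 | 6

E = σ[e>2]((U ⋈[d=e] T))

σ filters on e, owned by the right side.
E' = (U ⋈[d=e] σ[e>2](T))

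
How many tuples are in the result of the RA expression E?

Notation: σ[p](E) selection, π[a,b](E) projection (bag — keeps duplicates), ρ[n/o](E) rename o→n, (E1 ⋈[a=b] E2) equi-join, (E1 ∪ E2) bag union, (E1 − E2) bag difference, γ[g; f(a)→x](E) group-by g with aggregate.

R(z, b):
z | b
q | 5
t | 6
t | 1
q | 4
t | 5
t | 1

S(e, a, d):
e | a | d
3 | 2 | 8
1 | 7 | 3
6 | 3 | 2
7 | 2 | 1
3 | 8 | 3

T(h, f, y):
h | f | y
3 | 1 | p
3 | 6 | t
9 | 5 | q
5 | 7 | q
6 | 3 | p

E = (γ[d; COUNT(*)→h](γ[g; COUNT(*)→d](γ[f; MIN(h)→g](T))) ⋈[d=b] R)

Per-node cardinality:
  T → 5
  γ[f; MIN(h)→g](T) → 5
  γ[g; COUNT(*)→d](γ[f; MIN(h)→g](T)) → 4
  γ[d; COUNT(*)→h](γ[g; COUNT(*)→d](γ[f; MIN(h)→g](T))) → 2
  R → 6
  (γ[d; COUNT(*)→h](γ[g; COUNT(*)→d](γ[f; MIN(h)→g](T))) ⋈[d=b] R) → 2

|E| = 2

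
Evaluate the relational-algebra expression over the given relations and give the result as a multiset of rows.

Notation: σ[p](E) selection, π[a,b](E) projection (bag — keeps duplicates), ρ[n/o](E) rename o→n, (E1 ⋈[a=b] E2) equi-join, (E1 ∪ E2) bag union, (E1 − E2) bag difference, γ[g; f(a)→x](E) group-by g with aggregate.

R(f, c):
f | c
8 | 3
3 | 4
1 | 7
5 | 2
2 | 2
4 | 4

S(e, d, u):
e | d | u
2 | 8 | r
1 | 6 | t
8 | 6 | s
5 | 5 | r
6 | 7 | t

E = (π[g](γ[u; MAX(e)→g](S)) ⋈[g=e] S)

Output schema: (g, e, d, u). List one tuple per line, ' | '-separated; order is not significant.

Row counts bottom-up:
  S → 5
  γ[u; MAX(e)→g](S) → 3
  π[g](γ[u; MAX(e)→g](S)) → 3
  S → 5
  (π[g](γ[u; MAX(e)→g](S)) ⋈[g=e] S) → 3

== RESULT ==
g | e | d | u
5 | 5 | 5 | r
6 | 6 | 7 | t
8 | 8 | 6 | s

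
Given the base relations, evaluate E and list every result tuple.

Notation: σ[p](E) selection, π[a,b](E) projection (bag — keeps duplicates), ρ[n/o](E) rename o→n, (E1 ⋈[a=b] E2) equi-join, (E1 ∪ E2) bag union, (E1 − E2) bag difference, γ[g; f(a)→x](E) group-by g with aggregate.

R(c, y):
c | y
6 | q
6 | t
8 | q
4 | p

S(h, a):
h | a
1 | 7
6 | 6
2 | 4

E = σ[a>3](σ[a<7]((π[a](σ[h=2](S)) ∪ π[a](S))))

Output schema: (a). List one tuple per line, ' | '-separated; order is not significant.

Subexpression sizes:
  S → 3
  σ[h=2](S) → 1
  π[a](σ[h=2](S)) → 1
  S → 3
  π[a](S) → 3
  (π[a](σ[h=2](S)) ∪ π[a](S)) → 4
  σ[a<7]((π[a](σ[h=2](S)) ∪ π[a](S))) → 3
  σ[a>3](σ[a<7]((π[a](σ[h=2](S)) ∪ π[a](S)))) → 3

== RESULT ==
a
4
4
6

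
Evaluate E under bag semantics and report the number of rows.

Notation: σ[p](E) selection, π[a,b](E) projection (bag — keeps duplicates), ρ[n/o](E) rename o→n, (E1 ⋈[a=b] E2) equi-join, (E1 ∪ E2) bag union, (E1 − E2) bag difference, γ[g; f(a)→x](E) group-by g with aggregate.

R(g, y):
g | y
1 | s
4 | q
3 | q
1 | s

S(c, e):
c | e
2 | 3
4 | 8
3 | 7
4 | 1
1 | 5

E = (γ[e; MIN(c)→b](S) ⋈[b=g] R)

Per-node cardinality:
  S → 5
  γ[e; MIN(c)→b](S) → 5
  R → 4
  (γ[e; MIN(c)→b](S) ⋈[b=g] R) → 5

|E| = 5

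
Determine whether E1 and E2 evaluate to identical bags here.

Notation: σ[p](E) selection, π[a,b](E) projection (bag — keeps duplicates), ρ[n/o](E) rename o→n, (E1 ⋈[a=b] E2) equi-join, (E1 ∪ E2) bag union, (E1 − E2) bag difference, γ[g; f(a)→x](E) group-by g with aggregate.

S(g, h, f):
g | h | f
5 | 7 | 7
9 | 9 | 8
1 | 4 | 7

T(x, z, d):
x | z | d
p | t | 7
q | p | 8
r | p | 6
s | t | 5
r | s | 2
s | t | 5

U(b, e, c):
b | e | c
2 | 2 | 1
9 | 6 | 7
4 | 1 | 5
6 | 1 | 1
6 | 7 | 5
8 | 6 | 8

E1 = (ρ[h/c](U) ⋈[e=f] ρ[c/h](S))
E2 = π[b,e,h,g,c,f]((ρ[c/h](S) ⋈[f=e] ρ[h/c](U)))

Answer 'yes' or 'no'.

E1 stepwise |·|:
  U → 6
  ρ[h/c](U) → 6
  S → 3
  ρ[c/h](S) → 3
  (ρ[h/c](U) ⋈[e=f] ρ[c/h](S)) → 2
E2 stepwise |·|:
  S → 3
  ρ[c/h](S) → 3
  U → 6
  ρ[h/c](U) → 6
  (ρ[c/h](S) ⋈[f=e] ρ[h/c](U)) → 2
  π[b,e,h,g,c,f]((ρ[c/h](S) ⋈[f=e] ρ[h/c](U))) → 2

E1 and E2 produce the same multiset:
b | e | h | g | c | f
6 | 7 | 5 | 1 | 4 | 7
6 | 7 | 5 | 5 | 7 | 7

yes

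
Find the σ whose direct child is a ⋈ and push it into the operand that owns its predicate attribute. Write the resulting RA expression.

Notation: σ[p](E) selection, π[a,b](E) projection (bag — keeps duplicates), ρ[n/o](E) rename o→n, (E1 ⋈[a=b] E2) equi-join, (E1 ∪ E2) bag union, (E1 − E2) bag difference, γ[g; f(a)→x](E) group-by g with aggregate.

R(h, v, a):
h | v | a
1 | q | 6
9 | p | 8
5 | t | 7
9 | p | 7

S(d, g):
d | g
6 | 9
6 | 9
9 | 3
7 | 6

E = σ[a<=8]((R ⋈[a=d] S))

σ filters on a, owned by the left side.
E' = (σ[a<=8](R) ⋈[a=d] S)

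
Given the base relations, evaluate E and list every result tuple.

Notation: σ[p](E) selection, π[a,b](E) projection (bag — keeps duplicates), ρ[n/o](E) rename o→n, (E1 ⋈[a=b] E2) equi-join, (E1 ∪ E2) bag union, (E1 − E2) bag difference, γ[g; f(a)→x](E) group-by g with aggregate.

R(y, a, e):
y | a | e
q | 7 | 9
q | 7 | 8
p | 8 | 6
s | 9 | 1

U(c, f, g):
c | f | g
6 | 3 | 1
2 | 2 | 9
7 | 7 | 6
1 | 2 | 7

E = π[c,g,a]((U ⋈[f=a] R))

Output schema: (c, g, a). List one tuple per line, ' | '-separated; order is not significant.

Subexpression sizes:
  U → 4
  R → 4
  (U ⋈[f=a] R) → 2
  π[c,g,a]((U ⋈[f=a] R)) → 2

== RESULT ==
c | g | a
7 | 6 | 7
7 | 6 | 7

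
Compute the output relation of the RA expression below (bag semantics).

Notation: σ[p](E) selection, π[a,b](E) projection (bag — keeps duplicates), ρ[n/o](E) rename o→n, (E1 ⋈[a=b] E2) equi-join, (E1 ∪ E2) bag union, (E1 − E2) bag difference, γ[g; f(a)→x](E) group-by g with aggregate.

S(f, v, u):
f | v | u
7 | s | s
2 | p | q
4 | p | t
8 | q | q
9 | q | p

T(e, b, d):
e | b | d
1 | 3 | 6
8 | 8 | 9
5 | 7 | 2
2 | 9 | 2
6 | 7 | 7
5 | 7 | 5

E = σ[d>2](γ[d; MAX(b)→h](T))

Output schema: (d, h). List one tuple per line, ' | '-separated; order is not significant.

Per-node cardinality:
  T → 6
  γ[d; MAX(b)→h](T) → 5
  σ[d>2](γ[d; MAX(b)→h](T)) → 4

== RESULT ==
d | h
5 | 7
6 | 3
7 | 7
9 | 8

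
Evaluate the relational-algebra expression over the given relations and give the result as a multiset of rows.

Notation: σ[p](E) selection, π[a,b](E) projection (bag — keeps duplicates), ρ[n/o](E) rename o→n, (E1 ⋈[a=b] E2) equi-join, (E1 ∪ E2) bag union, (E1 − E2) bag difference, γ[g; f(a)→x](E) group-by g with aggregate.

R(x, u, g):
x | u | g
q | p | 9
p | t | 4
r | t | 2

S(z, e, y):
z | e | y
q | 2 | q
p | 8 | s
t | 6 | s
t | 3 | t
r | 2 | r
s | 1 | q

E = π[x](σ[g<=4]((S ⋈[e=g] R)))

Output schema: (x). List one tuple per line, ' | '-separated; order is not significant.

Per-node cardinality:
  S → 6
  R → 3
  (S ⋈[e=g] R) → 2
  σ[g<=4]((S ⋈[e=g] R)) → 2
  π[x](σ[g<=4]((S ⋈[e=g] R))) → 2

== RESULT ==
x
r
r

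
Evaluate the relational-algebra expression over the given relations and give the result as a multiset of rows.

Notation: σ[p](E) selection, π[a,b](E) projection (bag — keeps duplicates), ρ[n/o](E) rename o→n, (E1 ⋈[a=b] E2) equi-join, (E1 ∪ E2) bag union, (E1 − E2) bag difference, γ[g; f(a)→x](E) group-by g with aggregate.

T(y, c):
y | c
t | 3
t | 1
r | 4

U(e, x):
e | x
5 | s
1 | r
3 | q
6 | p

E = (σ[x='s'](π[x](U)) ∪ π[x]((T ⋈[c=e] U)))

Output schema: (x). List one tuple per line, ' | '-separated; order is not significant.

Stepwise |·|:
  U → 4
  π[x](U) → 4
  σ[x='s'](π[x](U)) → 1
  T → 3
  U → 4
  (T ⋈[c=e] U) → 2
  π[x]((T ⋈[c=e] U)) → 2
  (σ[x='s'](π[x](U)) ∪ π[x]((T ⋈[c=e] U))) → 3

== RESULT ==
x
q
r
s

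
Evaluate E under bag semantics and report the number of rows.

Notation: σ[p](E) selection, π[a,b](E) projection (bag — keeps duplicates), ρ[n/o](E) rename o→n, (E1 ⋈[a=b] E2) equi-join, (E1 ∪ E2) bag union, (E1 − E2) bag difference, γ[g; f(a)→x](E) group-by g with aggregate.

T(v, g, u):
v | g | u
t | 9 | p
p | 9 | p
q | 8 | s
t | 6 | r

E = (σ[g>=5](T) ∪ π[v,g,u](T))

Per-node cardinality:
  T → 4
  σ[g>=5](T) → 4
  T → 4
  π[v,g,u](T) → 4
  (σ[g>=5](T) ∪ π[v,g,u](T)) → 8

|E| = 8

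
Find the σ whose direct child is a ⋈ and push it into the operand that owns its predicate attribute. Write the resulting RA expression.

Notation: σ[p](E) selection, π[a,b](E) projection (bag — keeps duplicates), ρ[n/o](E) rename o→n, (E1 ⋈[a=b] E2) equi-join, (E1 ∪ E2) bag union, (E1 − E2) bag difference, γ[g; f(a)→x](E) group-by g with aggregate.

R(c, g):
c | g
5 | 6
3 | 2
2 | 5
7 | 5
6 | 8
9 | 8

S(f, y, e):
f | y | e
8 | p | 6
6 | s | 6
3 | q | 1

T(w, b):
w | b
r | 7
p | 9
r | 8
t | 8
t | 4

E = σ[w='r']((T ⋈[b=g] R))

σ filters on w, owned by the left side.
E' = (σ[w='r'](T) ⋈[b=g] R)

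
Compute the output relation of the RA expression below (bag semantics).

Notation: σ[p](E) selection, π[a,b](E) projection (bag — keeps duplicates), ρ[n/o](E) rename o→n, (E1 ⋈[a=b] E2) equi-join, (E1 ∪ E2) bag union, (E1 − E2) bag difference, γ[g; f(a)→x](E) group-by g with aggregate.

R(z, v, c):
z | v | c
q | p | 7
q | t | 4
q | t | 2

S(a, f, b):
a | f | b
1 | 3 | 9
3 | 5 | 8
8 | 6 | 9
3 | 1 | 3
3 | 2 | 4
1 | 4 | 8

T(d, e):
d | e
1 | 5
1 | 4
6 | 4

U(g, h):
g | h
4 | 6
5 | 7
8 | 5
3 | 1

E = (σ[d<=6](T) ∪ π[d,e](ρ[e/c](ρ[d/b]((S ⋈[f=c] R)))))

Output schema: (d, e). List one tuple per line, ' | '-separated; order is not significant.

Row counts bottom-up:
  T → 3
  σ[d<=6](T) → 3
  S → 6
  R → 3
  (S ⋈[f=c] R) → 2
  ρ[d/b]((S ⋈[f=c] R)) → 2
  ρ[e/c](ρ[d/b]((S ⋈[f=c] R))) → 2
  π[d,e](ρ[e/c](ρ[d/b]((S ⋈[f=c] R)))) → 2
  (σ[d<=6](T) ∪ π[d,e](ρ[e/c](ρ[d/b]((S ⋈[f=c] R))))) → 5

== RESULT ==
d | e
1 | 4
1 | 5
4 | 2
6 | 4
8 | 4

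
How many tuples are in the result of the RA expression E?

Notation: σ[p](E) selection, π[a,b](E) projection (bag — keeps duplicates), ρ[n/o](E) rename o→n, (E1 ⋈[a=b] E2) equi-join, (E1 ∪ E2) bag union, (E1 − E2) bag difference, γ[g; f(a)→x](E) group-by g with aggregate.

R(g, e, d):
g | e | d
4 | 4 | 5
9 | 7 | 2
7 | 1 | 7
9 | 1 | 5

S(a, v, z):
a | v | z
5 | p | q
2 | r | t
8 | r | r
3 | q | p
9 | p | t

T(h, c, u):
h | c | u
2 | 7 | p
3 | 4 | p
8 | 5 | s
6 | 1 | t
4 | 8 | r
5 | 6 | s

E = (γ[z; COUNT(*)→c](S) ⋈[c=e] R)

Row counts bottom-up:
  S → 5
  γ[z; COUNT(*)→c](S) → 4
  R → 4
  (γ[z; COUNT(*)→c](S) ⋈[c=e] R) → 6

|E| = 6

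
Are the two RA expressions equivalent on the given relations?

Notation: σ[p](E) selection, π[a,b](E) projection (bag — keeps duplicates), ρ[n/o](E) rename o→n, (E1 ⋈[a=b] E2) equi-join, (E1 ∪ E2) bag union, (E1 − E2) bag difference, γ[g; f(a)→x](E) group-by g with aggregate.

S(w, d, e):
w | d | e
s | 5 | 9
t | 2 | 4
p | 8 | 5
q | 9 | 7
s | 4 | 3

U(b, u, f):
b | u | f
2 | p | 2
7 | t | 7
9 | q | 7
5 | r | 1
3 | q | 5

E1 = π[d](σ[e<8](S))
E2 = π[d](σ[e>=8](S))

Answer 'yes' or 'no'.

E1 row counts bottom-up:
  S → 5
  σ[e<8](S) → 4
  π[d](σ[e<8](S)) → 4
E2 row counts bottom-up:
  S → 5
  σ[e>=8](S) → 1
  π[d](σ[e>=8](S)) → 1

E1 result:
d
2
4
8
9
E2 result:
d
5
Witness: (2,) appears 1× in E1 but 0× in E2.

no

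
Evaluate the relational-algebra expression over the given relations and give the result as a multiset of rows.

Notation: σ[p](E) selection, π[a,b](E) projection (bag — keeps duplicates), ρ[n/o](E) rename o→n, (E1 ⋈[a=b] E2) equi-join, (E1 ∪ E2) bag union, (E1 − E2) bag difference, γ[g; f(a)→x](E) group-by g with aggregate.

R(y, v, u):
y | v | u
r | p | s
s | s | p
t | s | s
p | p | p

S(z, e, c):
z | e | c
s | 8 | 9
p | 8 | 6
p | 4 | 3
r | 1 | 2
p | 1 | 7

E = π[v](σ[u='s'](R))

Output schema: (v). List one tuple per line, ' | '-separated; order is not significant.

Stepwise |·|:
  R → 4
  σ[u='s'](R) → 2
  π[v](σ[u='s'](R)) → 2

== RESULT ==
v
p
s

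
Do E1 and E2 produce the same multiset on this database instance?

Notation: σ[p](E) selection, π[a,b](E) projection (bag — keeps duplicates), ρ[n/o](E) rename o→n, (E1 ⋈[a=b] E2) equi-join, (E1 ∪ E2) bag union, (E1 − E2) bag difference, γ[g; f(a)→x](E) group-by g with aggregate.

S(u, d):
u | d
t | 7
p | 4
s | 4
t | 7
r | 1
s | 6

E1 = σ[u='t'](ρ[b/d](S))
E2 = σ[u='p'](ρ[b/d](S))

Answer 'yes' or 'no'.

E1 per-node cardinality:
  S → 6
  ρ[b/d](S) → 6
  σ[u='t'](ρ[b/d](S)) → 2
E2 per-node cardinality:
  S → 6
  ρ[b/d](S) → 6
  σ[u='p'](ρ[b/d](S)) → 1

E1 result:
u | b
t | 7
t | 7
E2 result:
u | b
p | 4
Witness: ('p', 4) appears 0× in E1 but 1× in E2.

no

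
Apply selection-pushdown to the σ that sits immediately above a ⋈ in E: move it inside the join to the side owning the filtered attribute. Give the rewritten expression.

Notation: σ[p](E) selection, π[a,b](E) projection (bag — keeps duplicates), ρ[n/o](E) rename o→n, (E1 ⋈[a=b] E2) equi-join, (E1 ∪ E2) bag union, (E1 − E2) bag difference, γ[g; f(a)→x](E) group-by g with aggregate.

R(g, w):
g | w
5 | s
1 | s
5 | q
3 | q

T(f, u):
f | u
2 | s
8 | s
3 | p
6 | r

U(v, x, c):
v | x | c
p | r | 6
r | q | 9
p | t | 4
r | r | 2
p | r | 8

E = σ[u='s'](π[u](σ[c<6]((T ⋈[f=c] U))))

σ filters on c, owned by the right side.
E' = σ[u='s'](π[u]((T ⋈[f=c] σ[c<6](U))))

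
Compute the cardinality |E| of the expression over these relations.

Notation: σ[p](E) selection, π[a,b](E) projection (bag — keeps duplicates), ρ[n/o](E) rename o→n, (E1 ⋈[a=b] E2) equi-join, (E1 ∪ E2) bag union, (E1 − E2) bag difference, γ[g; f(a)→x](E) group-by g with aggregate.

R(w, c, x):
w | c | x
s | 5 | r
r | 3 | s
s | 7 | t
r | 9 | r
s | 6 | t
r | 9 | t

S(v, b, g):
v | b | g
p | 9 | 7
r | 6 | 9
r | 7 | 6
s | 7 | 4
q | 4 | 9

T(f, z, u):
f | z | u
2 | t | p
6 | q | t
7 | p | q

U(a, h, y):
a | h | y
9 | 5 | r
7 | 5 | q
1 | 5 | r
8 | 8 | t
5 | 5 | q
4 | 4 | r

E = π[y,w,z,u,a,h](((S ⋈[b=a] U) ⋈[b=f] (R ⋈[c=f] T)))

Subexpression sizes:
  S → 5
  U → 6
  (S ⋈[b=a] U) → 4
  R → 6
  T → 3
  (R ⋈[c=f] T) → 2
  ((S ⋈[b=a] U) ⋈[b=f] (R ⋈[c=f] T)) → 2
  π[y,w,z,u,a,h](((S ⋈[b=a] U) ⋈[b=f] (R ⋈[c=f] T))) → 2

|E| = 2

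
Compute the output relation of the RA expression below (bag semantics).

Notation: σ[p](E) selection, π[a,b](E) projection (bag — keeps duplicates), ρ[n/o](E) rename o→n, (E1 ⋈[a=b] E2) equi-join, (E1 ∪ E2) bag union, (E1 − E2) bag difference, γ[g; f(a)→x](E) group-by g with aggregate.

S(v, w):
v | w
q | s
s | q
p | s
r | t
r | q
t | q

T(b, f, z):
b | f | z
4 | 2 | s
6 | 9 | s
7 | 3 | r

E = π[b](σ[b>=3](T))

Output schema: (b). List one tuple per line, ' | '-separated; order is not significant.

Row counts bottom-up:
  T → 3
  σ[b>=3](T) → 3
  π[b](σ[b>=3](T)) → 3

== RESULT ==
b
4
6
7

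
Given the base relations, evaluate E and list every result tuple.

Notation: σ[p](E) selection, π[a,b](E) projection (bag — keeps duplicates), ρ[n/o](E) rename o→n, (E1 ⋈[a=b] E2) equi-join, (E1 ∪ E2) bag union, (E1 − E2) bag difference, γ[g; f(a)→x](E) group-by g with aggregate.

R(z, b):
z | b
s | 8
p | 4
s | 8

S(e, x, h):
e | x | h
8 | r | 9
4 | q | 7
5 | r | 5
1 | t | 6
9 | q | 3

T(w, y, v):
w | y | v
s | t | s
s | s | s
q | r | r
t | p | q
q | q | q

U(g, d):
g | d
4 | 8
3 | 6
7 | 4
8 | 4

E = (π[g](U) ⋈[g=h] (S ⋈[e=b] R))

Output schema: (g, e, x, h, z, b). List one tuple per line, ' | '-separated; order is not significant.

Per-node cardinality:
  U → 4
  π[g](U) → 4
  S → 5
  R → 3
  (S ⋈[e=b] R) → 3
  (π[g](U) ⋈[g=h] (S ⋈[e=b] R)) → 1

== RESULT ==
g | e | x | h | z | b
7 | 4 | q | 7 | p | 4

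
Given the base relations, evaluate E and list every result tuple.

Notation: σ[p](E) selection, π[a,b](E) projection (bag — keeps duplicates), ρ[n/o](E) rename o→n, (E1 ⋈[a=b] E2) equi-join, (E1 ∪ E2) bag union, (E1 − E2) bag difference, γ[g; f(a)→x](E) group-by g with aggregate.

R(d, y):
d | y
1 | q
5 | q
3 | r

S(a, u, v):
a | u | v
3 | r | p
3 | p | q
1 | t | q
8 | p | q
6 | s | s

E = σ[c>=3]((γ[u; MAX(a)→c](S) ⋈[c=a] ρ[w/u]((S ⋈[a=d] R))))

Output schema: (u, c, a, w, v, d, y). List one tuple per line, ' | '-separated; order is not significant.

Row counts bottom-up:
  S → 5
  γ[u; MAX(a)→c](S) → 4
  S → 5
  R → 3
  (S ⋈[a=d] R) → 3
  ρ[w/u]((S ⋈[a=d] R)) → 3
  (γ[u; MAX(a)→c](S) ⋈[c=a] ρ[w/u]((S ⋈[a=d] R))) → 3
  σ[c>=3]((γ[u; MAX(a)→c](S) ⋈[c=a] ρ[w/u]((S ⋈[a=d] R)))) → 2

== RESULT ==
u | c | a | w | v | d | y
r | 3 | 3 | p | q | 3 | r
r | 3 | 3 | r | p | 3 | r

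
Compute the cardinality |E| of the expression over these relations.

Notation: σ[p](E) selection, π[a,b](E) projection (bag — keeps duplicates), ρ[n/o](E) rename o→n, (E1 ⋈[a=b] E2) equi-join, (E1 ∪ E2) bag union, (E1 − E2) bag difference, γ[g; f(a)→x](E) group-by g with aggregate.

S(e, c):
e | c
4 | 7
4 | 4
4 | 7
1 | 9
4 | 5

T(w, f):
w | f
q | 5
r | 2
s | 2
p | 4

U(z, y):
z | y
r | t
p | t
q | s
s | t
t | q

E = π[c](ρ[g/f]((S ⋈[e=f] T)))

Per-node cardinality:
  S → 5
  T → 4
  (S ⋈[e=f] T) → 4
  ρ[g/f]((S ⋈[e=f] T)) → 4
  π[c](ρ[g/f]((S ⋈[e=f] T))) → 4

|E| = 4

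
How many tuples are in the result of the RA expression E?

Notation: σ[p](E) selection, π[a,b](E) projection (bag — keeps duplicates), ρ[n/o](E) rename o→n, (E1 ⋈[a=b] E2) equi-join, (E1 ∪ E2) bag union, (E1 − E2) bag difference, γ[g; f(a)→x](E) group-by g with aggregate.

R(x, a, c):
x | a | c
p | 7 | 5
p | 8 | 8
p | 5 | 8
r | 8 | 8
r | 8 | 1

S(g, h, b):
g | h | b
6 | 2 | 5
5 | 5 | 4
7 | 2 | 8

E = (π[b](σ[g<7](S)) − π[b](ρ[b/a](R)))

Per-node cardinality:
  S → 3
  σ[g<7](S) → 2
  π[b](σ[g<7](S)) → 2
  R → 5
  ρ[b/a](R) → 5
  π[b](ρ[b/a](R)) → 5
  (π[b](σ[g<7](S)) − π[b](ρ[b/a](R))) → 1

|E| = 1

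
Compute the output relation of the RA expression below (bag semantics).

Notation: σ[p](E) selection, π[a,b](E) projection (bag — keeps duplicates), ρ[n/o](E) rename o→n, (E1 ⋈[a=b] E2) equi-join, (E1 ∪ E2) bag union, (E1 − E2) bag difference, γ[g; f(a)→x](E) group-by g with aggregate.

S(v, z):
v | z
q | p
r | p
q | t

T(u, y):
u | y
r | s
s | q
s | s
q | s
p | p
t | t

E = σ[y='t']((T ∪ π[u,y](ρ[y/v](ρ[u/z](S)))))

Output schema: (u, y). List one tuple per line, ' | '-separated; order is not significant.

Row counts bottom-up:
  T → 6
  S → 3
  ρ[u/z](S) → 3
  ρ[y/v](ρ[u/z](S)) → 3
  π[u,y](ρ[y/v](ρ[u/z](S))) → 3
  (T ∪ π[u,y](ρ[y/v](ρ[u/z](S)))) → 9
  σ[y='t']((T ∪ π[u,y](ρ[y/v](ρ[u/z](S))))) → 1

== RESULT ==
u | y
t | t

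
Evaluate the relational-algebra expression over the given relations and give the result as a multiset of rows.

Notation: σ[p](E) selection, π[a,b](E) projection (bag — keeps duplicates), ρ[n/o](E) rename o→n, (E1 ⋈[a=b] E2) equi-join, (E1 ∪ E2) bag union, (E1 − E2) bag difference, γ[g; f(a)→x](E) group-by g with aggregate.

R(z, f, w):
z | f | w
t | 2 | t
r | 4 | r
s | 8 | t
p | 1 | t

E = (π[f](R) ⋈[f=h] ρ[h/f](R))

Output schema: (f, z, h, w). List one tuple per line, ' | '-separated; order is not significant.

Stepwise |·|:
  R → 4
  π[f](R) → 4
  R → 4
  ρ[h/f](R) → 4
  (π[f](R) ⋈[f=h] ρ[h/f](R)) → 4

== RESULT ==
f | z | h | w
1 | p | 1 | t
2 | t | 2 | t
4 | r | 4 | r
8 | s | 8 | t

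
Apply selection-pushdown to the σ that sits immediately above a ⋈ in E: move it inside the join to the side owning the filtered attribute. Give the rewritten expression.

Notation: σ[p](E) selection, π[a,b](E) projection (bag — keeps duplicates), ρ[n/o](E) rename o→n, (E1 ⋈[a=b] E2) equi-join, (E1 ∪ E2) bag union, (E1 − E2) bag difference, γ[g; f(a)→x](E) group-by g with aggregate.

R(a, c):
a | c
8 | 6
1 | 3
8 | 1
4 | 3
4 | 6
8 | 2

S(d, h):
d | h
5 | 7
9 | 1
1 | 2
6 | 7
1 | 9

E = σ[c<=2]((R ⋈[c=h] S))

σ filters on c, owned by the left side.
E' = (σ[c<=2](R) ⋈[c=h] S)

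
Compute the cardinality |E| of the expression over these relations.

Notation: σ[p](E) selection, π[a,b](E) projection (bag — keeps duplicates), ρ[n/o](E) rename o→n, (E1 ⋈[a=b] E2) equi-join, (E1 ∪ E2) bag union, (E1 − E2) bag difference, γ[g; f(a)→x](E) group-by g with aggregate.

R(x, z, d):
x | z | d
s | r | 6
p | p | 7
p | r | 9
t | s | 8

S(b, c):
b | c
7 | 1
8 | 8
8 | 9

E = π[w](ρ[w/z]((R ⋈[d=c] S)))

Stepwise |·|:
  R → 4
  S → 3
  (R ⋈[d=c] S) → 2
  ρ[w/z]((R ⋈[d=c] S)) → 2
  π[w](ρ[w/z]((R ⋈[d=c] S))) → 2

|E| = 2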